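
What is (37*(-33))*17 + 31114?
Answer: 10357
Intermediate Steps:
(37*(-33))*17 + 31114 = -1221*17 + 31114 = -20757 + 31114 = 10357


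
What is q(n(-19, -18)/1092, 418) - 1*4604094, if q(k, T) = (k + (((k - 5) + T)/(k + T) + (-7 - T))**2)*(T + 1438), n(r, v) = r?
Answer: 18716491609836839785570/56875382646537 ≈ 3.2908e+8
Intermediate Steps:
q(k, T) = (1438 + T)*(k + (-7 - T + (-5 + T + k)/(T + k))**2) (q(k, T) = (k + (((-5 + k) + T)/(T + k) + (-7 - T))**2)*(1438 + T) = (k + ((-5 + T + k)/(T + k) + (-7 - T))**2)*(1438 + T) = (k + (-7 - T + (-5 + T + k)/(T + k))**2)*(1438 + T) = (1438 + T)*(k + (-7 - T + (-5 + T + k)/(T + k))**2))
q(n(-19, -18)/1092, 418) - 1*4604094 = (1438*(5 + 418**2 + 6*418 + 6*(-19/1092) + 418*(-19/1092))**2 + 418*(5 + 418**2 + 6*418 + 6*(-19/1092) + 418*(-19/1092))**2 + (-19/1092)*(418 - 19/1092)**2*(1438 + 418))/(418 - 19/1092)**2 - 1*4604094 = (1438*(5 + 174724 + 2508 + 6*(-19*1/1092) + 418*(-19*1/1092))**2 + 418*(5 + 174724 + 2508 + 6*(-19*1/1092) + 418*(-19*1/1092))**2 - 19*1/1092*(418 - 19*1/1092)**2*1856)/(418 - 19*1/1092)**2 - 4604094 = (1438*(5 + 174724 + 2508 + 6*(-19/1092) + 418*(-19/1092))**2 + 418*(5 + 174724 + 2508 + 6*(-19/1092) + 418*(-19/1092))**2 - 19/1092*(418 - 19/1092)**2*1856)/(418 - 19/1092)**2 - 4604094 = (1438*(5 + 174724 + 2508 - 19/182 - 3971/546)**2 + 418*(5 + 174724 + 2508 - 19/182 - 3971/546)**2 - 19/1092*(456437/1092)**2*1856)/(456437/1092)**2 - 4604094 = 1192464*(1438*(48383687/273)**2 + 418*(48383687/273)**2 - 19/1092*208334734969/1192464*1856)/208334734969 - 4604094 = 1192464*(1438*(2340981167713969/74529) + 418*(2340981167713969/74529) - 114792438967919/20346417)/208334734969 - 4604094 = 1192464*(3366330919172687422/74529 + 978530128104439042/74529 - 114792438967919/20346417)/208334734969 - 4604094 = (1192464/208334734969)*(1186146951114216556753/20346417) - 4604094 = 18978351217827464908048/56875382646537 - 4604094 = 18716491609836839785570/56875382646537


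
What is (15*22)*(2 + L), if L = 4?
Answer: 1980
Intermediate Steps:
(15*22)*(2 + L) = (15*22)*(2 + 4) = 330*6 = 1980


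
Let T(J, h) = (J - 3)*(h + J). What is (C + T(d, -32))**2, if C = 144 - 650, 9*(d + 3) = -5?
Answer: 488675236/6561 ≈ 74482.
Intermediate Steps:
d = -32/9 (d = -3 + (1/9)*(-5) = -3 - 5/9 = -32/9 ≈ -3.5556)
T(J, h) = (-3 + J)*(J + h)
C = -506
(C + T(d, -32))**2 = (-506 + ((-32/9)**2 - 3*(-32/9) - 3*(-32) - 32/9*(-32)))**2 = (-506 + (1024/81 + 32/3 + 96 + 1024/9))**2 = (-506 + 18880/81)**2 = (-22106/81)**2 = 488675236/6561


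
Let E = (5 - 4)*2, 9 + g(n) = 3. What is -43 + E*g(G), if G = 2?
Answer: -55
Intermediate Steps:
g(n) = -6 (g(n) = -9 + 3 = -6)
E = 2 (E = 1*2 = 2)
-43 + E*g(G) = -43 + 2*(-6) = -43 - 12 = -55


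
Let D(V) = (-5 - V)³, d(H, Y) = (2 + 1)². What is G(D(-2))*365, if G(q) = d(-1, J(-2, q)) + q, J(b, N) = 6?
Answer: -6570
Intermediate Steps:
d(H, Y) = 9 (d(H, Y) = 3² = 9)
G(q) = 9 + q
G(D(-2))*365 = (9 - (5 - 2)³)*365 = (9 - 1*3³)*365 = (9 - 1*27)*365 = (9 - 27)*365 = -18*365 = -6570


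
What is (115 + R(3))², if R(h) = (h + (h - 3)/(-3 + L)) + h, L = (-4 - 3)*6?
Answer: 14641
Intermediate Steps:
L = -42 (L = -7*6 = -42)
R(h) = 1/15 + 89*h/45 (R(h) = (h + (h - 3)/(-3 - 42)) + h = (h + (-3 + h)/(-45)) + h = (h + (-3 + h)*(-1/45)) + h = (h + (1/15 - h/45)) + h = (1/15 + 44*h/45) + h = 1/15 + 89*h/45)
(115 + R(3))² = (115 + (1/15 + (89/45)*3))² = (115 + (1/15 + 89/15))² = (115 + 6)² = 121² = 14641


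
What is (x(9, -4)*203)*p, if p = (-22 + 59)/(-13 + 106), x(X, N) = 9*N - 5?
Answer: -307951/93 ≈ -3311.3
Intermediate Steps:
x(X, N) = -5 + 9*N
p = 37/93 ≈ 0.39785
(x(9, -4)*203)*p = ((-5 + 9*(-4))*203)*(37/93) = ((-5 - 36)*203)*(37/93) = -41*203*(37/93) = -8323*37/93 = -307951/93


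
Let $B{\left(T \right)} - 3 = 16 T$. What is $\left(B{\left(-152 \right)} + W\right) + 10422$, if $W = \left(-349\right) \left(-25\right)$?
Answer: $16718$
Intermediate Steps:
$B{\left(T \right)} = 3 + 16 T$
$W = 8725$
$\left(B{\left(-152 \right)} + W\right) + 10422 = \left(\left(3 + 16 \left(-152\right)\right) + 8725\right) + 10422 = \left(\left(3 - 2432\right) + 8725\right) + 10422 = \left(-2429 + 8725\right) + 10422 = 6296 + 10422 = 16718$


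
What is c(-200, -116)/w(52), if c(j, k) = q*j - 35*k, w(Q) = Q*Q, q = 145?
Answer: -6235/676 ≈ -9.2234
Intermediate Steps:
w(Q) = Q²
c(j, k) = -35*k + 145*j (c(j, k) = 145*j - 35*k = -35*k + 145*j)
c(-200, -116)/w(52) = (-35*(-116) + 145*(-200))/(52²) = (4060 - 29000)/2704 = -24940*1/2704 = -6235/676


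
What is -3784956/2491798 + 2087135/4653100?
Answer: -1241105994487/1159458527380 ≈ -1.0704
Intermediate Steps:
-3784956/2491798 + 2087135/4653100 = -3784956*1/2491798 + 2087135*(1/4653100) = -1892478/1245899 + 417427/930620 = -1241105994487/1159458527380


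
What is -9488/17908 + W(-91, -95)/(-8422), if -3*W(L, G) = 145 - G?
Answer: -9809412/18852647 ≈ -0.52032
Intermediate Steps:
W(L, G) = -145/3 + G/3 (W(L, G) = -(145 - G)/3 = -145/3 + G/3)
-9488/17908 + W(-91, -95)/(-8422) = -9488/17908 + (-145/3 + (1/3)*(-95))/(-8422) = -9488*1/17908 + (-145/3 - 95/3)*(-1/8422) = -2372/4477 - 80*(-1/8422) = -2372/4477 + 40/4211 = -9809412/18852647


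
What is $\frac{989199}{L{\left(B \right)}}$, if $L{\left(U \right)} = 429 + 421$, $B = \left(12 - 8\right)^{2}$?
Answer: $\frac{989199}{850} \approx 1163.8$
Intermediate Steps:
$B = 16$ ($B = 4^{2} = 16$)
$L{\left(U \right)} = 850$
$\frac{989199}{L{\left(B \right)}} = \frac{989199}{850}$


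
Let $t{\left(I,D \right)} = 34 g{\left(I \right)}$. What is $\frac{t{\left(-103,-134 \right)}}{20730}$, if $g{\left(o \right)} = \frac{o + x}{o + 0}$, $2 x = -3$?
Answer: $\frac{3553}{2135190} \approx 0.001664$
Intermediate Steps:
$x = - \frac{3}{2}$ ($x = \frac{1}{2} \left(-3\right) = - \frac{3}{2} \approx -1.5$)
$g{\left(o \right)} = \frac{- \frac{3}{2} + o}{o}$ ($g{\left(o \right)} = \frac{o - \frac{3}{2}}{o + 0} = \frac{- \frac{3}{2} + o}{o}$)
$t{\left(I,D \right)} = \frac{34 \left(- \frac{3}{2} + I\right)}{I}$ ($t{\left(I,D \right)} = 34 \frac{- \frac{3}{2} + I}{I} = \frac{34 \left(- \frac{3}{2} + I\right)}{I}$)
$\frac{t{\left(-103,-134 \right)}}{20730} = \frac{34 - \frac{51}{-103}}{20730} = \left(34 - - \frac{51}{103}\right) \frac{1}{20730} = \left(34 + \frac{51}{103}\right) \frac{1}{20730} = \frac{3553}{103} \cdot \frac{1}{20730} = \frac{3553}{2135190}$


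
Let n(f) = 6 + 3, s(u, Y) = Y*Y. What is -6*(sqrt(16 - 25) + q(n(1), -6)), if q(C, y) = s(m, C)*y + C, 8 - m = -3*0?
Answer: 2862 - 18*I ≈ 2862.0 - 18.0*I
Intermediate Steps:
m = 8 (m = 8 - (-3)*0 = 8 - 1*0 = 8 + 0 = 8)
s(u, Y) = Y**2
n(f) = 9
q(C, y) = C + y*C**2 (q(C, y) = C**2*y + C = y*C**2 + C = C + y*C**2)
-6*(sqrt(16 - 25) + q(n(1), -6)) = -6*(sqrt(16 - 25) + 9*(1 + 9*(-6))) = -6*(sqrt(-9) + 9*(1 - 54)) = -6*(3*I + 9*(-53)) = -6*(3*I - 477) = -6*(-477 + 3*I) = 2862 - 18*I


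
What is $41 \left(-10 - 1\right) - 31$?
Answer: $-482$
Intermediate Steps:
$41 \left(-10 - 1\right) - 31 = 41 \left(-11\right) - 31 = -451 - 31 = -482$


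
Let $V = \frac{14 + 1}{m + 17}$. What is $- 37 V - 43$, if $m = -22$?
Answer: $68$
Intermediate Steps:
$V = -3$ ($V = \frac{14 + 1}{-22 + 17} = \frac{15}{-5} = 15 \left(- \frac{1}{5}\right) = -3$)
$- 37 V - 43 = \left(-37\right) \left(-3\right) - 43 = 111 - 43 = 68$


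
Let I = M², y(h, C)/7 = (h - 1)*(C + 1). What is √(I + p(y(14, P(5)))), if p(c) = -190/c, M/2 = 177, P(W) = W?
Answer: √9339650229/273 ≈ 354.00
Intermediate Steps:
M = 354 (M = 2*177 = 354)
y(h, C) = 7*(1 + C)*(-1 + h) (y(h, C) = 7*((h - 1)*(C + 1)) = 7*((-1 + h)*(1 + C)) = 7*((1 + C)*(-1 + h)) = 7*(1 + C)*(-1 + h))
I = 125316 (I = 354² = 125316)
√(I + p(y(14, P(5)))) = √(125316 - 190/(-7 - 7*5 + 7*14 + 7*5*14)) = √(125316 - 190/(-7 - 35 + 98 + 490)) = √(125316 - 190/546) = √(125316 - 190*1/546) = √(125316 - 95/273) = √(34211173/273) = √9339650229/273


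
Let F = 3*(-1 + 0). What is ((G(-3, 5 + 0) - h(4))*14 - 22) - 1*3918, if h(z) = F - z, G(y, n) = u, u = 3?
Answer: -3800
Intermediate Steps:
F = -3 (F = 3*(-1) = -3)
G(y, n) = 3
h(z) = -3 - z
((G(-3, 5 + 0) - h(4))*14 - 22) - 1*3918 = ((3 - (-3 - 1*4))*14 - 22) - 1*3918 = ((3 - (-3 - 4))*14 - 22) - 3918 = ((3 - 1*(-7))*14 - 22) - 3918 = ((3 + 7)*14 - 22) - 3918 = (10*14 - 22) - 3918 = (140 - 22) - 3918 = 118 - 3918 = -3800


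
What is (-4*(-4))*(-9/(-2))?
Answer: 72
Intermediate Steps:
(-4*(-4))*(-9/(-2)) = (-1*(-16))*(-9*(-½)) = 16*(9/2) = 72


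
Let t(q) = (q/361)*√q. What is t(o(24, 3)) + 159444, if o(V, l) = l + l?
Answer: 159444 + 6*√6/361 ≈ 1.5944e+5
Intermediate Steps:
o(V, l) = 2*l
t(q) = q^(3/2)/361 (t(q) = (q*(1/361))*√q = (q/361)*√q = q^(3/2)/361)
t(o(24, 3)) + 159444 = (2*3)^(3/2)/361 + 159444 = 6^(3/2)/361 + 159444 = (6*√6)/361 + 159444 = 6*√6/361 + 159444 = 159444 + 6*√6/361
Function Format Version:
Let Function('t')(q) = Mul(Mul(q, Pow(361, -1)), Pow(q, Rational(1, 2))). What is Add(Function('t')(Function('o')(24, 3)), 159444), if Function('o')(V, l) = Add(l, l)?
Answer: Add(159444, Mul(Rational(6, 361), Pow(6, Rational(1, 2)))) ≈ 1.5944e+5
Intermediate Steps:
Function('o')(V, l) = Mul(2, l)
Function('t')(q) = Mul(Rational(1, 361), Pow(q, Rational(3, 2))) (Function('t')(q) = Mul(Mul(q, Rational(1, 361)), Pow(q, Rational(1, 2))) = Mul(Mul(Rational(1, 361), q), Pow(q, Rational(1, 2))) = Mul(Rational(1, 361), Pow(q, Rational(3, 2))))
Add(Function('t')(Function('o')(24, 3)), 159444) = Add(Mul(Rational(1, 361), Pow(Mul(2, 3), Rational(3, 2))), 159444) = Add(Mul(Rational(1, 361), Pow(6, Rational(3, 2))), 159444) = Add(Mul(Rational(1, 361), Mul(6, Pow(6, Rational(1, 2)))), 159444) = Add(Mul(Rational(6, 361), Pow(6, Rational(1, 2))), 159444) = Add(159444, Mul(Rational(6, 361), Pow(6, Rational(1, 2))))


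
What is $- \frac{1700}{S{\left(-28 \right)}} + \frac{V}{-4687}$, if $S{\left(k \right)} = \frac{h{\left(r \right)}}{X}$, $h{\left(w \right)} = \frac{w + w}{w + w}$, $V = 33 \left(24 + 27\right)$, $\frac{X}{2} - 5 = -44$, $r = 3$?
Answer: $\frac{621494517}{4687} \approx 1.326 \cdot 10^{5}$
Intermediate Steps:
$X = -78$ ($X = 10 + 2 \left(-44\right) = 10 - 88 = -78$)
$V = 1683$ ($V = 33 \cdot 51 = 1683$)
$h{\left(w \right)} = 1$ ($h{\left(w \right)} = \frac{2 w}{2 w} = 2 w \frac{1}{2 w} = 1$)
$S{\left(k \right)} = - \frac{1}{78}$ ($S{\left(k \right)} = 1 \frac{1}{-78} = 1 \left(- \frac{1}{78}\right) = - \frac{1}{78}$)
$- \frac{1700}{S{\left(-28 \right)}} + \frac{V}{-4687} = - \frac{1700}{- \frac{1}{78}} + \frac{1683}{-4687} = \left(-1700\right) \left(-78\right) + 1683 \left(- \frac{1}{4687}\right) = 132600 - \frac{1683}{4687} = \frac{621494517}{4687}$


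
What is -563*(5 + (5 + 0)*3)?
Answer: -11260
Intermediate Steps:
-563*(5 + (5 + 0)*3) = -563*(5 + 5*3) = -563*(5 + 15) = -563*20 = -11260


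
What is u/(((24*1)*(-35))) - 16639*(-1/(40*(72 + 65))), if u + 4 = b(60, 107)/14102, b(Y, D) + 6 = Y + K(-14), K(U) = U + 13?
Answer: 1645075791/540952720 ≈ 3.0411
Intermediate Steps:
K(U) = 13 + U
b(Y, D) = -7 + Y (b(Y, D) = -6 + (Y + (13 - 14)) = -6 + (Y - 1) = -6 + (-1 + Y) = -7 + Y)
u = -56355/14102 (u = -4 + (-7 + 60)/14102 = -4 + 53*(1/14102) = -4 + 53/14102 = -56355/14102 ≈ -3.9962)
u/(((24*1)*(-35))) - 16639*(-1/(40*(72 + 65))) = -56355/(14102*((24*1)*(-35))) - 16639*(-1/(40*(72 + 65))) = -56355/(14102*(24*(-35))) - 16639/((-40*137)) = -56355/14102/(-840) - 16639/(-5480) = -56355/14102*(-1/840) - 16639*(-1/5480) = 3757/789712 + 16639/5480 = 1645075791/540952720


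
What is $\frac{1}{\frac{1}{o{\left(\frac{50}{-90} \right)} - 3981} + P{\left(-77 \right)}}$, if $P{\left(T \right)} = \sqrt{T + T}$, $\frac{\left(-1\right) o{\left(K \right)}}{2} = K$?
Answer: $- \frac{322371}{197582117275} - \frac{1283000761 i \sqrt{154}}{197582117275} \approx -1.6316 \cdot 10^{-6} - 0.080582 i$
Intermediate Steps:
$o{\left(K \right)} = - 2 K$
$P{\left(T \right)} = \sqrt{2} \sqrt{T}$ ($P{\left(T \right)} = \sqrt{2 T} = \sqrt{2} \sqrt{T}$)
$\frac{1}{\frac{1}{o{\left(\frac{50}{-90} \right)} - 3981} + P{\left(-77 \right)}} = \frac{1}{\frac{1}{- 2 \frac{50}{-90} - 3981} + \sqrt{2} \sqrt{-77}} = \frac{1}{\frac{1}{- 2 \cdot 50 \left(- \frac{1}{90}\right) - 3981} + \sqrt{2} i \sqrt{77}} = \frac{1}{\frac{1}{\left(-2\right) \left(- \frac{5}{9}\right) - 3981} + i \sqrt{154}} = \frac{1}{\frac{1}{\frac{10}{9} - 3981} + i \sqrt{154}} = \frac{1}{\frac{1}{- \frac{35819}{9}} + i \sqrt{154}} = \frac{1}{- \frac{9}{35819} + i \sqrt{154}}$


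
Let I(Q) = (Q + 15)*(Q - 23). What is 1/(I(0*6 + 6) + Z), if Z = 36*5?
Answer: -1/177 ≈ -0.0056497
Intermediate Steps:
Z = 180
I(Q) = (-23 + Q)*(15 + Q) (I(Q) = (15 + Q)*(-23 + Q) = (-23 + Q)*(15 + Q))
1/(I(0*6 + 6) + Z) = 1/((-345 + (0*6 + 6)**2 - 8*(0*6 + 6)) + 180) = 1/((-345 + (0 + 6)**2 - 8*(0 + 6)) + 180) = 1/((-345 + 6**2 - 8*6) + 180) = 1/((-345 + 36 - 48) + 180) = 1/(-357 + 180) = 1/(-177) = -1/177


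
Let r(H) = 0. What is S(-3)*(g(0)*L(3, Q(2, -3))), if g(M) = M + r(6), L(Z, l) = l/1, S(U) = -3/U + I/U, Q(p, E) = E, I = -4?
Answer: 0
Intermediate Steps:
S(U) = -7/U (S(U) = -3/U - 4/U = -7/U)
L(Z, l) = l (L(Z, l) = l*1 = l)
g(M) = M (g(M) = M + 0 = M)
S(-3)*(g(0)*L(3, Q(2, -3))) = (-7/(-3))*(0*(-3)) = -7*(-1/3)*0 = (7/3)*0 = 0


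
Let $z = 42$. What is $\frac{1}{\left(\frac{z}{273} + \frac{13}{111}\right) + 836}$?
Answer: $\frac{1443}{1206739} \approx 0.0011958$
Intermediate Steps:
$\frac{1}{\left(\frac{z}{273} + \frac{13}{111}\right) + 836} = \frac{1}{\left(\frac{42}{273} + \frac{13}{111}\right) + 836} = \frac{1}{\left(42 \cdot \frac{1}{273} + 13 \cdot \frac{1}{111}\right) + 836} = \frac{1}{\left(\frac{2}{13} + \frac{13}{111}\right) + 836} = \frac{1}{\frac{391}{1443} + 836} = \frac{1}{\frac{1206739}{1443}} = \frac{1443}{1206739}$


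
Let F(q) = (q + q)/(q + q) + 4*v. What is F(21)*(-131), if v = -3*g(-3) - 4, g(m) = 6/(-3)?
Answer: -1179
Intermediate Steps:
g(m) = -2 (g(m) = 6*(-⅓) = -2)
v = 2 (v = -3*(-2) - 4 = 6 - 4 = 2)
F(q) = 9 (F(q) = (q + q)/(q + q) + 4*2 = (2*q)/((2*q)) + 8 = (2*q)*(1/(2*q)) + 8 = 1 + 8 = 9)
F(21)*(-131) = 9*(-131) = -1179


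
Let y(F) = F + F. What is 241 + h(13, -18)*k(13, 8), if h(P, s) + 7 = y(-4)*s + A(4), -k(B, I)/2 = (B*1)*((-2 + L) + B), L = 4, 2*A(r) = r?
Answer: -53969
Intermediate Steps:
A(r) = r/2
k(B, I) = -2*B*(2 + B) (k(B, I) = -2*B*1*((-2 + 4) + B) = -2*B*(2 + B))
y(F) = 2*F
h(P, s) = -5 - 8*s (h(P, s) = -7 + ((2*(-4))*s + (½)*4) = -7 + (-8*s + 2) = -7 + (2 - 8*s) = -5 - 8*s)
241 + h(13, -18)*k(13, 8) = 241 + (-5 - 8*(-18))*(-2*13*(2 + 13)) = 241 + (-5 + 144)*(-2*13*15) = 241 + 139*(-390) = 241 - 54210 = -53969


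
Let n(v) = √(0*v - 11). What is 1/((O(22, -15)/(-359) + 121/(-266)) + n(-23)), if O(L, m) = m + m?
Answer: -3386121746/101567485077 - 9119104036*I*√11/101567485077 ≈ -0.033339 - 0.29778*I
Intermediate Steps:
O(L, m) = 2*m
n(v) = I*√11 (n(v) = √(0 - 11) = √(-11) = I*√11)
1/((O(22, -15)/(-359) + 121/(-266)) + n(-23)) = 1/(((2*(-15))/(-359) + 121/(-266)) + I*√11) = 1/((-30*(-1/359) + 121*(-1/266)) + I*√11) = 1/((30/359 - 121/266) + I*√11) = 1/(-35459/95494 + I*√11)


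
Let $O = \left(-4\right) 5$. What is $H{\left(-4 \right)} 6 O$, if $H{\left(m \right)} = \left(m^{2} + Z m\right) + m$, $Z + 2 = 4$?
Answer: $-480$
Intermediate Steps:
$Z = 2$ ($Z = -2 + 4 = 2$)
$H{\left(m \right)} = m^{2} + 3 m$ ($H{\left(m \right)} = \left(m^{2} + 2 m\right) + m = m^{2} + 3 m$)
$O = -20$
$H{\left(-4 \right)} 6 O = - 4 \left(3 - 4\right) 6 \left(-20\right) = \left(-4\right) \left(-1\right) 6 \left(-20\right) = 4 \cdot 6 \left(-20\right) = 24 \left(-20\right) = -480$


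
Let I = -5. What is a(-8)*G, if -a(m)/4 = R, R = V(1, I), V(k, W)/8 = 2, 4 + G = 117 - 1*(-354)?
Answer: -29888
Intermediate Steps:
G = 467 (G = -4 + (117 - 1*(-354)) = -4 + (117 + 354) = -4 + 471 = 467)
V(k, W) = 16 (V(k, W) = 8*2 = 16)
R = 16
a(m) = -64 (a(m) = -4*16 = -64)
a(-8)*G = -64*467 = -29888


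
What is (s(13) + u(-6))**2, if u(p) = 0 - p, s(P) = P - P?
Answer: 36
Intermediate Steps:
s(P) = 0
u(p) = -p
(s(13) + u(-6))**2 = (0 - 1*(-6))**2 = (0 + 6)**2 = 6**2 = 36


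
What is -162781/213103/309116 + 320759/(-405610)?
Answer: -10564799535547471/13359484688789140 ≈ -0.79081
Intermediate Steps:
-162781/213103/309116 + 320759/(-405610) = -162781*1/213103*(1/309116) + 320759*(-1/405610) = -162781/213103*1/309116 - 320759/405610 = -162781/65873546948 - 320759/405610 = -10564799535547471/13359484688789140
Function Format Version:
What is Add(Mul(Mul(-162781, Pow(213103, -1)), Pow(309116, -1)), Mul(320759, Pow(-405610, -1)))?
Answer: Rational(-10564799535547471, 13359484688789140) ≈ -0.79081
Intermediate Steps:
Add(Mul(Mul(-162781, Pow(213103, -1)), Pow(309116, -1)), Mul(320759, Pow(-405610, -1))) = Add(Mul(Mul(-162781, Rational(1, 213103)), Rational(1, 309116)), Mul(320759, Rational(-1, 405610))) = Add(Mul(Rational(-162781, 213103), Rational(1, 309116)), Rational(-320759, 405610)) = Add(Rational(-162781, 65873546948), Rational(-320759, 405610)) = Rational(-10564799535547471, 13359484688789140)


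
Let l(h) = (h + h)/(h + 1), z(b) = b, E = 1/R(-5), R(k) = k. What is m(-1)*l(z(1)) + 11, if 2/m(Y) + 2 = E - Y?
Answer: 28/3 ≈ 9.3333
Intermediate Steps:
E = -⅕ (E = 1/(-5) = -⅕ ≈ -0.20000)
m(Y) = 2/(-11/5 - Y) (m(Y) = 2/(-2 + (-⅕ - Y)) = 2/(-11/5 - Y))
l(h) = 2*h/(1 + h) (l(h) = (2*h)/(1 + h) = 2*h/(1 + h))
m(-1)*l(z(1)) + 11 = (-10/(11 + 5*(-1)))*(2*1/(1 + 1)) + 11 = (-10/(11 - 5))*(2*1/2) + 11 = (-10/6)*(2*1*(½)) + 11 = -10*⅙*1 + 11 = -5/3*1 + 11 = -5/3 + 11 = 28/3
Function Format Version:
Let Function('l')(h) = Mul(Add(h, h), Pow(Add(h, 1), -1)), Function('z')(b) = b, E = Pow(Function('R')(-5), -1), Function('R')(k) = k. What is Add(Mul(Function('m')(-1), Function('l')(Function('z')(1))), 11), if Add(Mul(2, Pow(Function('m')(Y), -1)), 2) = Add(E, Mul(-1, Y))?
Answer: Rational(28, 3) ≈ 9.3333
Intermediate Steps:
E = Rational(-1, 5) (E = Pow(-5, -1) = Rational(-1, 5) ≈ -0.20000)
Function('m')(Y) = Mul(2, Pow(Add(Rational(-11, 5), Mul(-1, Y)), -1)) (Function('m')(Y) = Mul(2, Pow(Add(-2, Add(Rational(-1, 5), Mul(-1, Y))), -1)) = Mul(2, Pow(Add(Rational(-11, 5), Mul(-1, Y)), -1)))
Function('l')(h) = Mul(2, h, Pow(Add(1, h), -1)) (Function('l')(h) = Mul(Mul(2, h), Pow(Add(1, h), -1)) = Mul(2, h, Pow(Add(1, h), -1)))
Add(Mul(Function('m')(-1), Function('l')(Function('z')(1))), 11) = Add(Mul(Mul(-10, Pow(Add(11, Mul(5, -1)), -1)), Mul(2, 1, Pow(Add(1, 1), -1))), 11) = Add(Mul(Mul(-10, Pow(Add(11, -5), -1)), Mul(2, 1, Pow(2, -1))), 11) = Add(Mul(Mul(-10, Pow(6, -1)), Mul(2, 1, Rational(1, 2))), 11) = Add(Mul(Mul(-10, Rational(1, 6)), 1), 11) = Add(Mul(Rational(-5, 3), 1), 11) = Add(Rational(-5, 3), 11) = Rational(28, 3)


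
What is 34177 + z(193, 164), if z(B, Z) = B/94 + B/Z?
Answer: 263461213/7708 ≈ 34180.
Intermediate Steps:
z(B, Z) = B/94 + B/Z (z(B, Z) = B*(1/94) + B/Z = B/94 + B/Z)
34177 + z(193, 164) = 34177 + ((1/94)*193 + 193/164) = 34177 + (193/94 + 193*(1/164)) = 34177 + (193/94 + 193/164) = 34177 + 24897/7708 = 263461213/7708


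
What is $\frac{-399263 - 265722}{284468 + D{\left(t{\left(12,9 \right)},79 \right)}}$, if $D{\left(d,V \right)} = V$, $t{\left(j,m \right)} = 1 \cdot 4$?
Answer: $- \frac{664985}{284547} \approx -2.337$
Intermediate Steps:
$t{\left(j,m \right)} = 4$
$\frac{-399263 - 265722}{284468 + D{\left(t{\left(12,9 \right)},79 \right)}} = \frac{-399263 - 265722}{284468 + 79} = - \frac{664985}{284547}$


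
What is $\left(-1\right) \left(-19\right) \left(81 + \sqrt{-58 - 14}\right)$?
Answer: $1539 + 114 i \sqrt{2} \approx 1539.0 + 161.22 i$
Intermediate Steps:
$\left(-1\right) \left(-19\right) \left(81 + \sqrt{-58 - 14}\right) = 19 \left(81 + \sqrt{-72}\right) = 19 \left(81 + 6 i \sqrt{2}\right) = 1539 + 114 i \sqrt{2}$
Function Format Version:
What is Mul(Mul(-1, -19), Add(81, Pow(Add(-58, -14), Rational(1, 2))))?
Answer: Add(1539, Mul(114, I, Pow(2, Rational(1, 2)))) ≈ Add(1539.0, Mul(161.22, I))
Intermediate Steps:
Mul(Mul(-1, -19), Add(81, Pow(Add(-58, -14), Rational(1, 2)))) = Mul(19, Add(81, Pow(-72, Rational(1, 2)))) = Mul(19, Add(81, Mul(6, I, Pow(2, Rational(1, 2))))) = Add(1539, Mul(114, I, Pow(2, Rational(1, 2))))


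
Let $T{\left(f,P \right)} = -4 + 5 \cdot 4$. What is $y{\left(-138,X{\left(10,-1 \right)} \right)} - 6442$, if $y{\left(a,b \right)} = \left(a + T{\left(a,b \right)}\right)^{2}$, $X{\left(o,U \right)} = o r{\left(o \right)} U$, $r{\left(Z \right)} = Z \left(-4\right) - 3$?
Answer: $8442$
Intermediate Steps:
$r{\left(Z \right)} = -3 - 4 Z$ ($r{\left(Z \right)} = - 4 Z - 3 = -3 - 4 Z$)
$T{\left(f,P \right)} = 16$ ($T{\left(f,P \right)} = -4 + 20 = 16$)
$X{\left(o,U \right)} = U o \left(-3 - 4 o\right)$ ($X{\left(o,U \right)} = o \left(-3 - 4 o\right) U = U o \left(-3 - 4 o\right)$)
$y{\left(a,b \right)} = \left(16 + a\right)^{2}$ ($y{\left(a,b \right)} = \left(a + 16\right)^{2} = \left(16 + a\right)^{2}$)
$y{\left(-138,X{\left(10,-1 \right)} \right)} - 6442 = \left(16 - 138\right)^{2} - 6442 = \left(-122\right)^{2} - 6442 = 14884 - 6442 = 8442$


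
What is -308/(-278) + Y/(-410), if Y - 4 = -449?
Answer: 24999/11398 ≈ 2.1933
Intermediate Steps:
Y = -445 (Y = 4 - 449 = -445)
-308/(-278) + Y/(-410) = -308/(-278) - 445/(-410) = -308*(-1/278) - 445*(-1/410) = 154/139 + 89/82 = 24999/11398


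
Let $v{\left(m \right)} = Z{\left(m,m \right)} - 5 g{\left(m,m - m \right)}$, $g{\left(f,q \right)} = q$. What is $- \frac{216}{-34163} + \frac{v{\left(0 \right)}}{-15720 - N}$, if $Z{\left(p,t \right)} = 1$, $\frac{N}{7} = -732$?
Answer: $\frac{2254573}{361991148} \approx 0.0062283$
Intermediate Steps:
$N = -5124$ ($N = 7 \left(-732\right) = -5124$)
$v{\left(m \right)} = 1$ ($v{\left(m \right)} = 1 - 5 \left(m - m\right) = 1 - 0 = 1 + 0 = 1$)
$- \frac{216}{-34163} + \frac{v{\left(0 \right)}}{-15720 - N} = - \frac{216}{-34163} + 1 \frac{1}{-15720 - -5124} = \left(-216\right) \left(- \frac{1}{34163}\right) + 1 \frac{1}{-15720 + 5124} = \frac{216}{34163} + 1 \frac{1}{-10596} = \frac{216}{34163} + 1 \left(- \frac{1}{10596}\right) = \frac{216}{34163} - \frac{1}{10596} = \frac{2254573}{361991148}$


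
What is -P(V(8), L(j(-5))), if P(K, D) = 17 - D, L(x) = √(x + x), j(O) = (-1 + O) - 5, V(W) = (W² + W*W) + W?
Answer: -17 + I*√22 ≈ -17.0 + 4.6904*I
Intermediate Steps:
V(W) = W + 2*W² (V(W) = (W² + W²) + W = 2*W² + W = W + 2*W²)
j(O) = -6 + O
L(x) = √2*√x (L(x) = √(2*x) = √2*√x)
-P(V(8), L(j(-5))) = -(17 - √2*√(-6 - 5)) = -(17 - √2*√(-11)) = -(17 - √2*I*√11) = -(17 - I*√22) = -17 + I*√22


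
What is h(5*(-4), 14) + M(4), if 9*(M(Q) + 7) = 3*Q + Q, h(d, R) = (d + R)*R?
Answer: -803/9 ≈ -89.222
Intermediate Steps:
h(d, R) = R*(R + d) (h(d, R) = (R + d)*R = R*(R + d))
M(Q) = -7 + 4*Q/9 (M(Q) = -7 + (3*Q + Q)/9 = -7 + (4*Q)/9 = -7 + 4*Q/9)
h(5*(-4), 14) + M(4) = 14*(14 + 5*(-4)) + (-7 + (4/9)*4) = 14*(14 - 20) + (-7 + 16/9) = 14*(-6) - 47/9 = -84 - 47/9 = -803/9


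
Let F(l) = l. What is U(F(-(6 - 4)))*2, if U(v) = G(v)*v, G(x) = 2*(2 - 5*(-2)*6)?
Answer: -496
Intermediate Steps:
G(x) = 124 (G(x) = 2*(2 + 10*6) = 2*(2 + 60) = 2*62 = 124)
U(v) = 124*v
U(F(-(6 - 4)))*2 = (124*(-(6 - 4)))*2 = (124*(-1*2))*2 = (124*(-2))*2 = -248*2 = -496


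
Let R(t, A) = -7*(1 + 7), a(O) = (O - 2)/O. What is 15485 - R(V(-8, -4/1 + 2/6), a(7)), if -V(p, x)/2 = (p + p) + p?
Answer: 15541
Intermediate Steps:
V(p, x) = -6*p (V(p, x) = -2*((p + p) + p) = -2*(2*p + p) = -6*p)
a(O) = (-2 + O)/O
R(t, A) = -56 (R(t, A) = -7*8 = -56)
15485 - R(V(-8, -4/1 + 2/6), a(7)) = 15485 - 1*(-56) = 15485 + 56 = 15541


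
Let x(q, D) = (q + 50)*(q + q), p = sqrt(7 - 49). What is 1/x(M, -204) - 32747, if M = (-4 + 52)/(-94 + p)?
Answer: (-7312278509*I - 78592894*sqrt(42))/(96*(25*sqrt(42) + 2326*I)) ≈ -32747.0 + 0.0013494*I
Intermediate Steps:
p = I*sqrt(42) (p = sqrt(-42) = I*sqrt(42) ≈ 6.4807*I)
M = 48/(-94 + I*sqrt(42)) (M = (-4 + 52)/(-94 + I*sqrt(42)) = 48/(-94 + I*sqrt(42)) ≈ -0.50822 - 0.035039*I)
x(q, D) = 2*q*(50 + q) (x(q, D) = (50 + q)*(2*q) = 2*q*(50 + q))
1/x(M, -204) - 32747 = 1/(2*(-2256/4439 - 24*I*sqrt(42)/4439)*(50 + (-2256/4439 - 24*I*sqrt(42)/4439))) - 32747 = 1/(2*(-2256/4439 - 24*I*sqrt(42)/4439)*(219694/4439 - 24*I*sqrt(42)/4439)) - 32747 = -32747 + 1/(2*(-2256/4439 - 24*I*sqrt(42)/4439)*(219694/4439 - 24*I*sqrt(42)/4439))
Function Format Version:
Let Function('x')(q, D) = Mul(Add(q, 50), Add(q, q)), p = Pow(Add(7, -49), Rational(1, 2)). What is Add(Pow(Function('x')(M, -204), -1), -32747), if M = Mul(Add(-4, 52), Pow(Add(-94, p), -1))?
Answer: Mul(Rational(1, 96), Pow(Add(Mul(25, Pow(42, Rational(1, 2))), Mul(2326, I)), -1), Add(Mul(-7312278509, I), Mul(-78592894, Pow(42, Rational(1, 2))))) ≈ Add(-32747., Mul(0.0013494, I))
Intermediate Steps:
p = Mul(I, Pow(42, Rational(1, 2))) (p = Pow(-42, Rational(1, 2)) = Mul(I, Pow(42, Rational(1, 2))) ≈ Mul(6.4807, I))
M = Mul(48, Pow(Add(-94, Mul(I, Pow(42, Rational(1, 2)))), -1)) (M = Mul(Add(-4, 52), Pow(Add(-94, Mul(I, Pow(42, Rational(1, 2)))), -1)) = Mul(48, Pow(Add(-94, Mul(I, Pow(42, Rational(1, 2)))), -1)) ≈ Add(-0.50822, Mul(-0.035039, I)))
Function('x')(q, D) = Mul(2, q, Add(50, q)) (Function('x')(q, D) = Mul(Add(50, q), Mul(2, q)) = Mul(2, q, Add(50, q)))
Add(Pow(Function('x')(M, -204), -1), -32747) = Add(Pow(Mul(2, Add(Rational(-2256, 4439), Mul(Rational(-24, 4439), I, Pow(42, Rational(1, 2)))), Add(50, Add(Rational(-2256, 4439), Mul(Rational(-24, 4439), I, Pow(42, Rational(1, 2)))))), -1), -32747) = Add(Pow(Mul(2, Add(Rational(-2256, 4439), Mul(Rational(-24, 4439), I, Pow(42, Rational(1, 2)))), Add(Rational(219694, 4439), Mul(Rational(-24, 4439), I, Pow(42, Rational(1, 2))))), -1), -32747) = Add(Mul(Rational(1, 2), Pow(Add(Rational(-2256, 4439), Mul(Rational(-24, 4439), I, Pow(42, Rational(1, 2)))), -1), Pow(Add(Rational(219694, 4439), Mul(Rational(-24, 4439), I, Pow(42, Rational(1, 2)))), -1)), -32747) = Add(-32747, Mul(Rational(1, 2), Pow(Add(Rational(-2256, 4439), Mul(Rational(-24, 4439), I, Pow(42, Rational(1, 2)))), -1), Pow(Add(Rational(219694, 4439), Mul(Rational(-24, 4439), I, Pow(42, Rational(1, 2)))), -1)))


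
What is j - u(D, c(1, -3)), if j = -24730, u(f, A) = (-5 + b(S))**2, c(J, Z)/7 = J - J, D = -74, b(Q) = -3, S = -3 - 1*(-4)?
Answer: -24794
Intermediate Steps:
S = 1 (S = -3 + 4 = 1)
c(J, Z) = 0 (c(J, Z) = 7*(J - J) = 7*0 = 0)
u(f, A) = 64 (u(f, A) = (-5 - 3)**2 = (-8)**2 = 64)
j - u(D, c(1, -3)) = -24730 - 1*64 = -24730 - 64 = -24794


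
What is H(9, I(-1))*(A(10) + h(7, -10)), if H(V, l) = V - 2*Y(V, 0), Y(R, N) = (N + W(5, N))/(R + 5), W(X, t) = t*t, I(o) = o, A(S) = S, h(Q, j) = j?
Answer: 0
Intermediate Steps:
W(X, t) = t²
Y(R, N) = (N + N²)/(5 + R) (Y(R, N) = (N + N²)/(R + 5) = (N + N²)/(5 + R))
H(V, l) = V (H(V, l) = V - 0*(1 + 0)/(5 + V) = V - 0/(5 + V) = V - 2*0 = V + 0 = V)
H(9, I(-1))*(A(10) + h(7, -10)) = 9*(10 - 10) = 9*0 = 0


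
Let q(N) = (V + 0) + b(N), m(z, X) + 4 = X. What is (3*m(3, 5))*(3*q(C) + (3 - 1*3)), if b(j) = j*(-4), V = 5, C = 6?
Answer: -171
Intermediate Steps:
m(z, X) = -4 + X
b(j) = -4*j
q(N) = 5 - 4*N (q(N) = (5 + 0) - 4*N = 5 - 4*N)
(3*m(3, 5))*(3*q(C) + (3 - 1*3)) = (3*(-4 + 5))*(3*(5 - 4*6) + (3 - 1*3)) = (3*1)*(3*(5 - 24) + (3 - 3)) = 3*(3*(-19) + 0) = 3*(-57 + 0) = 3*(-57) = -171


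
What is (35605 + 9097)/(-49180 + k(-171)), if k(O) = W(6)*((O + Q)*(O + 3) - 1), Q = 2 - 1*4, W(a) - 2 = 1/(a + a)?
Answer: 536424/136415 ≈ 3.9323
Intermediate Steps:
W(a) = 2 + 1/(2*a) (W(a) = 2 + 1/(a + a) = 2 + 1/(2*a))
Q = -2 (Q = 2 - 4 = -2)
k(O) = -25/12 + 25*(-2 + O)*(3 + O)/12 (k(O) = (2 + (½)/6)*((O - 2)*(O + 3) - 1) = (2 + (½)*(⅙))*((-2 + O)*(3 + O) - 1) = (2 + 1/12)*(-1 + (-2 + O)*(3 + O)) = 25*(-1 + (-2 + O)*(3 + O))/12 = -25/12 + 25*(-2 + O)*(3 + O)/12)
(35605 + 9097)/(-49180 + k(-171)) = (35605 + 9097)/(-49180 + (-175/12 + (25/12)*(-171) + (25/12)*(-171)²)) = 44702/(-49180 + (-175/12 - 1425/4 + (25/12)*29241)) = 44702/(-49180 + (-175/12 - 1425/4 + 243675/4)) = 44702/(-49180 + 726575/12) = 44702/(136415/12) = 44702*(12/136415) = 536424/136415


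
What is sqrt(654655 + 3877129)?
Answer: 2*sqrt(1132946) ≈ 2128.8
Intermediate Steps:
sqrt(654655 + 3877129) = sqrt(4531784) = 2*sqrt(1132946)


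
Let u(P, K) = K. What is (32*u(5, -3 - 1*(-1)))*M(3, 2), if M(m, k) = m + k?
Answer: -320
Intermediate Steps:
M(m, k) = k + m
(32*u(5, -3 - 1*(-1)))*M(3, 2) = (32*(-3 - 1*(-1)))*(2 + 3) = (32*(-3 + 1))*5 = (32*(-2))*5 = -64*5 = -320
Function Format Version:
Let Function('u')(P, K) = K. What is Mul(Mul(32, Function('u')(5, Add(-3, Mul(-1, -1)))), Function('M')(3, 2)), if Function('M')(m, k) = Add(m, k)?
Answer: -320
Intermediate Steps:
Function('M')(m, k) = Add(k, m)
Mul(Mul(32, Function('u')(5, Add(-3, Mul(-1, -1)))), Function('M')(3, 2)) = Mul(Mul(32, Add(-3, Mul(-1, -1))), Add(2, 3)) = Mul(Mul(32, Add(-3, 1)), 5) = Mul(Mul(32, -2), 5) = Mul(-64, 5) = -320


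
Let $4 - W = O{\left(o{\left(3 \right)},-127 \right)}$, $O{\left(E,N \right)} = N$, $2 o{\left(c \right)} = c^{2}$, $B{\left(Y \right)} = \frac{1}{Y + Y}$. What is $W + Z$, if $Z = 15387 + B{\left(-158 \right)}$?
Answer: $\frac{4903687}{316} \approx 15518.0$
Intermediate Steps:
$B{\left(Y \right)} = \frac{1}{2 Y}$
$o{\left(c \right)} = \frac{c^{2}}{2}$
$Z = \frac{4862291}{316}$ ($Z = 15387 + \frac{1}{2 \left(-158\right)} = 15387 + \frac{1}{2} \left(- \frac{1}{158}\right) = 15387 - \frac{1}{316} = \frac{4862291}{316} \approx 15387.0$)
$W = 131$ ($W = 4 - -127 = 4 + 127 = 131$)
$W + Z = 131 + \frac{4862291}{316} = \frac{4903687}{316}$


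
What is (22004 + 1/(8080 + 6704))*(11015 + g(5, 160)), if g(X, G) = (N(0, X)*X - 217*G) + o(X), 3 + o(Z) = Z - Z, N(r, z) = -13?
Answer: -7733526567901/14784 ≈ -5.2310e+8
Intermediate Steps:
o(Z) = -3 (o(Z) = -3 + (Z - Z) = -3 + 0 = -3)
g(X, G) = -3 - 217*G - 13*X (g(X, G) = (-13*X - 217*G) - 3 = (-217*G - 13*X) - 3 = -3 - 217*G - 13*X)
(22004 + 1/(8080 + 6704))*(11015 + g(5, 160)) = (22004 + 1/(8080 + 6704))*(11015 + (-3 - 217*160 - 13*5)) = (22004 + 1/14784)*(11015 + (-3 - 34720 - 65)) = (22004 + 1/14784)*(11015 - 34788) = (325307137/14784)*(-23773) = -7733526567901/14784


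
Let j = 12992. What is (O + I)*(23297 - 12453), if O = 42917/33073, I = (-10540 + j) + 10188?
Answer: 4533720647628/33073 ≈ 1.3708e+8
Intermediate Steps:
I = 12640 (I = (-10540 + 12992) + 10188 = 2452 + 10188 = 12640)
O = 42917/33073 (O = 42917*(1/33073) = 42917/33073 ≈ 1.2976)
(O + I)*(23297 - 12453) = (42917/33073 + 12640)*(23297 - 12453) = (418085637/33073)*10844 = 4533720647628/33073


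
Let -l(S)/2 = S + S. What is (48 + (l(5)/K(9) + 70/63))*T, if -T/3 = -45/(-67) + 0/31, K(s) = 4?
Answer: -5955/67 ≈ -88.881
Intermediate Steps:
l(S) = -4*S (l(S) = -2*(S + S) = -4*S)
T = -135/67 (T = -3*(-45/(-67) + 0/31) = -3*(-45*(-1/67) + 0*(1/31)) = -3*(45/67 + 0) = -3*45/67 = -135/67 ≈ -2.0149)
(48 + (l(5)/K(9) + 70/63))*T = (48 + (-4*5/4 + 70/63))*(-135/67) = (48 + (-20*1/4 + 70*(1/63)))*(-135/67) = (48 + (-5 + 10/9))*(-135/67) = (48 - 35/9)*(-135/67) = (397/9)*(-135/67) = -5955/67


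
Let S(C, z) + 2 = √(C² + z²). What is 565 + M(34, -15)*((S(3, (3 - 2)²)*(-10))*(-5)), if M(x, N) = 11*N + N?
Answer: 18565 - 9000*√10 ≈ -9895.5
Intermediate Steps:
S(C, z) = -2 + √(C² + z²)
M(x, N) = 12*N
565 + M(34, -15)*((S(3, (3 - 2)²)*(-10))*(-5)) = 565 + (12*(-15))*(((-2 + √(3² + ((3 - 2)²)²))*(-10))*(-5)) = 565 - 180*(-2 + √(9 + (1²)²))*(-10)*(-5) = 565 - 180*(-2 + √(9 + 1²))*(-10)*(-5) = 565 - 180*(-2 + √(9 + 1))*(-10)*(-5) = 565 - 180*(-2 + √10)*(-10)*(-5) = 565 - 180*(20 - 10*√10)*(-5) = 565 - 180*(-100 + 50*√10) = 565 + (18000 - 9000*√10) = 18565 - 9000*√10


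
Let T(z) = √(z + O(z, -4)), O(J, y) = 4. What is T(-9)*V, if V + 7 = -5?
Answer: -12*I*√5 ≈ -26.833*I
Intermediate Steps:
V = -12 (V = -7 - 5 = -12)
T(z) = √(4 + z) (T(z) = √(z + 4) = √(4 + z))
T(-9)*V = √(4 - 9)*(-12) = √(-5)*(-12) = (I*√5)*(-12) = -12*I*√5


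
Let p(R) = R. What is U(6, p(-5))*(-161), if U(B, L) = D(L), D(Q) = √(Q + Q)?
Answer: -161*I*√10 ≈ -509.13*I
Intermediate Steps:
D(Q) = √2*√Q (D(Q) = √(2*Q) = √2*√Q)
U(B, L) = √2*√L
U(6, p(-5))*(-161) = (√2*√(-5))*(-161) = (√2*(I*√5))*(-161) = (I*√10)*(-161) = -161*I*√10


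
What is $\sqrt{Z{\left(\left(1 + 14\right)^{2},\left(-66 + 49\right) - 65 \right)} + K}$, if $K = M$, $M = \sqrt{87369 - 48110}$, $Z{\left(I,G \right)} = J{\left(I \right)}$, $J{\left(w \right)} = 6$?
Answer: $\sqrt{6 + \sqrt{39259}} \approx 14.288$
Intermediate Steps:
$Z{\left(I,G \right)} = 6$
$M = \sqrt{39259}$ ($M = \sqrt{87369 + \left(-111121 + 63011\right)} = \sqrt{87369 - 48110} = \sqrt{39259} \approx 198.14$)
$K = \sqrt{39259} \approx 198.14$
$\sqrt{Z{\left(\left(1 + 14\right)^{2},\left(-66 + 49\right) - 65 \right)} + K} = \sqrt{6 + \sqrt{39259}}$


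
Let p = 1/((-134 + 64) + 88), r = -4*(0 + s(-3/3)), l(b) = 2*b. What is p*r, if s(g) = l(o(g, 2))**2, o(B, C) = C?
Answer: -32/9 ≈ -3.5556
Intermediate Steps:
s(g) = 16 (s(g) = (2*2)**2 = 4**2 = 16)
r = -64 (r = -4*(0 + 16) = -4*16 = -64)
p = 1/18 (p = 1/(-70 + 88) = 1/18 ≈ 0.055556)
p*r = (1/18)*(-64) = -32/9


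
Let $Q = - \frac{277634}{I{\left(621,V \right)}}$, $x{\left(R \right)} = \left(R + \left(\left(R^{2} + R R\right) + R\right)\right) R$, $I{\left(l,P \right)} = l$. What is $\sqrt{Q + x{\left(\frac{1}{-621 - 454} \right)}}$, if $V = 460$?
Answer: $\frac{i \sqrt{1023329720753951214}}{47842875} \approx 21.144 i$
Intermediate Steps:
$x{\left(R \right)} = R \left(2 R + 2 R^{2}\right)$ ($x{\left(R \right)} = \left(R + \left(\left(R^{2} + R^{2}\right) + R\right)\right) R = \left(R + \left(2 R^{2} + R\right)\right) R = \left(R + \left(R + 2 R^{2}\right)\right) R = \left(2 R + 2 R^{2}\right) R = R \left(2 R + 2 R^{2}\right)$)
$Q = - \frac{277634}{621} \approx -447.08$
$\sqrt{Q + x{\left(\frac{1}{-621 - 454} \right)}} = \sqrt{- \frac{277634}{621} + 2 \left(\frac{1}{-621 - 454}\right)^{2} \left(1 + \frac{1}{-621 - 454}\right)} = \sqrt{- \frac{277634}{621} + 2 \left(\frac{1}{-1075}\right)^{2} \left(1 + \frac{1}{-1075}\right)} = \sqrt{- \frac{277634}{621} + 2 \left(- \frac{1}{1075}\right)^{2} \left(1 - \frac{1}{1075}\right)} = \sqrt{- \frac{277634}{621} + 2 \cdot \frac{1}{1155625} \cdot \frac{1074}{1075}} = \sqrt{- \frac{277634}{621} + \frac{2148}{1242296875}} = \sqrt{- \frac{344903849259842}{771466359375}} = \frac{i \sqrt{1023329720753951214}}{47842875}$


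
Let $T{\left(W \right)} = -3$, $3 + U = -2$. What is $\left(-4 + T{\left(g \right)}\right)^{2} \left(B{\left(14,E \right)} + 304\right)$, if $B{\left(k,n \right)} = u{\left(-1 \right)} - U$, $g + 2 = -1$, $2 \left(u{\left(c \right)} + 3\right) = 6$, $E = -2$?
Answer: $15141$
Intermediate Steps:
$U = -5$ ($U = -3 - 2 = -5$)
$u{\left(c \right)} = 0$ ($u{\left(c \right)} = -3 + \frac{1}{2} \cdot 6 = -3 + 3 = 0$)
$g = -3$ ($g = -2 - 1 = -3$)
$B{\left(k,n \right)} = 5$ ($B{\left(k,n \right)} = 0 - -5 = 0 + 5 = 5$)
$\left(-4 + T{\left(g \right)}\right)^{2} \left(B{\left(14,E \right)} + 304\right) = \left(-4 - 3\right)^{2} \left(5 + 304\right) = \left(-7\right)^{2} \cdot 309 = 49 \cdot 309 = 15141$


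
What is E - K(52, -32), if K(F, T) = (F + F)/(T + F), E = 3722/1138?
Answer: -5489/2845 ≈ -1.9293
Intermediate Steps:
E = 1861/569 (E = 3722*(1/1138) = 1861/569 ≈ 3.2706)
K(F, T) = 2*F/(F + T) (K(F, T) = (2*F)/(F + T) = 2*F/(F + T))
E - K(52, -32) = 1861/569 - 2*52/(52 - 32) = 1861/569 - 2*52/20 = 1861/569 - 1*26/5 = 1861/569 - 26/5 = -5489/2845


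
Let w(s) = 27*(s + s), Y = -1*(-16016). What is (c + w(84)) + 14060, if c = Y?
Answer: 34612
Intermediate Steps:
Y = 16016
w(s) = 54*s (w(s) = 27*(2*s) = 54*s)
c = 16016
(c + w(84)) + 14060 = (16016 + 54*84) + 14060 = (16016 + 4536) + 14060 = 20552 + 14060 = 34612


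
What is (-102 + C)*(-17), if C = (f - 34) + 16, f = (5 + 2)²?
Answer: 1207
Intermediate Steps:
f = 49 (f = 7² = 49)
C = 31 (C = (49 - 34) + 16 = 15 + 16 = 31)
(-102 + C)*(-17) = (-102 + 31)*(-17) = -71*(-17) = 1207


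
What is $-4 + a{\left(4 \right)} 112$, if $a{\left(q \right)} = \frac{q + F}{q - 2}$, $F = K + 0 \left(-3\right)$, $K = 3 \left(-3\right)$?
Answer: $-284$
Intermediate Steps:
$K = -9$
$F = -9$ ($F = -9 + 0 \left(-3\right) = -9 + 0 = -9$)
$a{\left(q \right)} = \frac{-9 + q}{-2 + q}$ ($a{\left(q \right)} = \frac{q - 9}{q - 2} = \frac{-9 + q}{-2 + q}$)
$-4 + a{\left(4 \right)} 112 = -4 + \frac{-9 + 4}{-2 + 4} \cdot 112 = -4 + \frac{1}{2} \left(-5\right) 112 = -4 - 280 = -284$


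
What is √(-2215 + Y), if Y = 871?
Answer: 8*I*√21 ≈ 36.661*I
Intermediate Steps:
√(-2215 + Y) = √(-2215 + 871) = √(-1344) = 8*I*√21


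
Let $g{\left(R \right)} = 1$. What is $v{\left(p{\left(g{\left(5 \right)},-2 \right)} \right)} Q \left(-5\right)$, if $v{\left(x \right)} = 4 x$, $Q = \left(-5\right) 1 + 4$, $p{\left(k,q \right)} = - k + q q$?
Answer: $60$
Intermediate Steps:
$p{\left(k,q \right)} = q^{2} - k$ ($p{\left(k,q \right)} = - k + q^{2} = q^{2} - k$)
$Q = -1$ ($Q = -5 + 4 = -1$)
$v{\left(p{\left(g{\left(5 \right)},-2 \right)} \right)} Q \left(-5\right) = 4 \left(\left(-2\right)^{2} - 1\right) \left(-1\right) \left(-5\right) = 4 \left(4 - 1\right) \left(-1\right) \left(-5\right) = 4 \cdot 3 \left(-1\right) \left(-5\right) = 12 \left(-1\right) \left(-5\right) = \left(-12\right) \left(-5\right) = 60$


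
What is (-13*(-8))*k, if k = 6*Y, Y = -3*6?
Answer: -11232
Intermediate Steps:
Y = -18
k = -108 (k = 6*(-18) = -108)
(-13*(-8))*k = -13*(-8)*(-108) = 104*(-108) = -11232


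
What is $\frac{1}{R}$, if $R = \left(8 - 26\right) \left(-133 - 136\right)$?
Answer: $\frac{1}{4842} \approx 0.00020653$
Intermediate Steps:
$R = 4842$ ($R = \left(8 - 26\right) \left(-269\right) = \left(-18\right) \left(-269\right) = 4842$)
$\frac{1}{R} = \frac{1}{4842}$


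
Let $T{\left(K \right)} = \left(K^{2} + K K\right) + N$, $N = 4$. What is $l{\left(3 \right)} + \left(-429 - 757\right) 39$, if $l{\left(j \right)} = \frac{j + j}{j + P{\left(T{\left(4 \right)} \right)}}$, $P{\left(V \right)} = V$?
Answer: $- \frac{601300}{13} \approx -46254.0$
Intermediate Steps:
$T{\left(K \right)} = 4 + 2 K^{2}$ ($T{\left(K \right)} = \left(K^{2} + K K\right) + 4 = \left(K^{2} + K^{2}\right) + 4 = 2 K^{2} + 4 = 4 + 2 K^{2}$)
$l{\left(j \right)} = \frac{2 j}{36 + j}$ ($l{\left(j \right)} = \frac{j + j}{j + \left(4 + 2 \cdot 4^{2}\right)} = \frac{2 j}{j + \left(4 + 2 \cdot 16\right)} = \frac{2 j}{j + \left(4 + 32\right)} = \frac{2 j}{j + 36} = \frac{2 j}{36 + j}$)
$l{\left(3 \right)} + \left(-429 - 757\right) 39 = 2 \cdot 3 \frac{1}{36 + 3} + \left(-429 - 757\right) 39 = 2 \cdot 3 \cdot \frac{1}{39} + \left(-429 - 757\right) 39 = 2 \cdot 3 \cdot \frac{1}{39} - 46254 = \frac{2}{13} - 46254 = - \frac{601300}{13}$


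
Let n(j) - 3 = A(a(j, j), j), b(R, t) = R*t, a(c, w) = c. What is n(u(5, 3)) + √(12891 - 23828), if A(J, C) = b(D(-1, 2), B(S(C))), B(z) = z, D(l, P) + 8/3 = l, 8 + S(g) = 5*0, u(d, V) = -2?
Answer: 97/3 + I*√10937 ≈ 32.333 + 104.58*I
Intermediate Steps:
S(g) = -8 (S(g) = -8 + 5*0 = -8 + 0 = -8)
D(l, P) = -8/3 + l
A(J, C) = 88/3 (A(J, C) = (-8/3 - 1)*(-8) = -11/3*(-8) = 88/3)
n(j) = 97/3 (n(j) = 3 + 88/3 = 97/3)
n(u(5, 3)) + √(12891 - 23828) = 97/3 + √(12891 - 23828) = 97/3 + √(-10937) = 97/3 + I*√10937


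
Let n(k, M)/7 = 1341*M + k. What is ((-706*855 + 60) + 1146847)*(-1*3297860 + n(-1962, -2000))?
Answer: -11998595251538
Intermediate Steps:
n(k, M) = 7*k + 9387*M (n(k, M) = 7*(1341*M + k) = 7*(k + 1341*M) = 7*k + 9387*M)
((-706*855 + 60) + 1146847)*(-1*3297860 + n(-1962, -2000)) = ((-706*855 + 60) + 1146847)*(-1*3297860 + (7*(-1962) + 9387*(-2000))) = ((-603630 + 60) + 1146847)*(-3297860 + (-13734 - 18774000)) = (-603570 + 1146847)*(-3297860 - 18787734) = 543277*(-22085594) = -11998595251538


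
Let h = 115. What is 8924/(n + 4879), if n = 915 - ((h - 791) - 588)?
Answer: 4462/3529 ≈ 1.2644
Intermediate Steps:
n = 2179 (n = 915 - ((115 - 791) - 588) = 915 - (-676 - 588) = 915 - 1*(-1264) = 915 + 1264 = 2179)
8924/(n + 4879) = 8924/(2179 + 4879) = 8924/7058 = 8924*(1/7058) = 4462/3529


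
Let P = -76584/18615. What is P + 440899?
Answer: 2735752767/6205 ≈ 4.4090e+5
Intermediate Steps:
P = -25528/6205 (P = -76584*1/18615 = -25528/6205 ≈ -4.1141)
P + 440899 = -25528/6205 + 440899 = 2735752767/6205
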